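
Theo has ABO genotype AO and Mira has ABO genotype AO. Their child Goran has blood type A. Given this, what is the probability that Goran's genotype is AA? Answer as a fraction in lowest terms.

1/3

Cross AO × AO → 1/4 AA, 1/2 AO, 1/4 OO.
Type-A genotypes among offspring: AA (1/4), AO (1/2); total 3/4.
P(AA | type A) = (1/4) / (3/4) = 1/3.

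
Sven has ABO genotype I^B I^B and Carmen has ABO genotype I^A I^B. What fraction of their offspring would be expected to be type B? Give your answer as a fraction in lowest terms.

ABO cross I^B I^B × I^A I^B → offspring phenotypes: 1/2 B, 1/2 AB.
So P(type B) = 1/2.

1/2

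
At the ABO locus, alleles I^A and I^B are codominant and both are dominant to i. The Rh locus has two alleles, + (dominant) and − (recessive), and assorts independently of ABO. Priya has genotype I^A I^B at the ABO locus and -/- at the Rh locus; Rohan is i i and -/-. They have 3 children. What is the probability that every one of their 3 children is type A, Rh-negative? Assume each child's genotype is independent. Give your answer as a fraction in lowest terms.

ABO cross I^A I^B × i i → 1/2 A, 1/2 B.
Rh cross -/- × -/- → 1 Rh-; so P(type A, Rh-negative) = 1/2 × 1 = 1/2 per child.
All 3 independent: (1/2)^3 = 1/8.

1/8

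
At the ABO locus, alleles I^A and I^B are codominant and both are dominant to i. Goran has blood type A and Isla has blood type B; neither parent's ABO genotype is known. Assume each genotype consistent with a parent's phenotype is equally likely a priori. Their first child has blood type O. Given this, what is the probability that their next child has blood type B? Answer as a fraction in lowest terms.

1/4

Possible genotypes: Goran ∈ {I^A I^A, I^A i}; Isla ∈ {I^B I^B, I^B i}.
Weight each parental genotype pair by prior × P(type-O child):
  I^A i × I^B i: posterior weight 1; P(next child type B) = 1/4.
Weighted sum = 1/4.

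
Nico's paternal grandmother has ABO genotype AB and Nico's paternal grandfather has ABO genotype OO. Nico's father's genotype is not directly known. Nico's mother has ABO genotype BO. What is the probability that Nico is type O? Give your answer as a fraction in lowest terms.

1/4

Nico's father's ABO genotype from AB × OO: 1/2 AO, 1/2 BO.
Crossing each possibility with the mother BO and summing P(type O): 1/2·1/4 + 1/2·1/4 = 1/4.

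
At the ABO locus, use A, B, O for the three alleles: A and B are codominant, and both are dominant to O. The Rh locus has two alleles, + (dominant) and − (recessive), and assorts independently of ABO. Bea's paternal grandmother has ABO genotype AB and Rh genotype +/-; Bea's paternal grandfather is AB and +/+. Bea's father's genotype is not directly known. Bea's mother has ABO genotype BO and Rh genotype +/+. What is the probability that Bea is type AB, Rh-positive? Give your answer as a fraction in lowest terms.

Bea's father's ABO genotype from AB × AB: 1/4 AA, 1/2 AB, 1/4 BB.
Crossing each possibility with the mother BO and summing P(type AB): 1/4·1/2 + 1/2·1/4 + 1/4·0 = 1/4.
Similarly for Rh via the father's Rh distribution: P(Rh+) = 1.
Independent loci: 1/4 × 1 = 1/4.

1/4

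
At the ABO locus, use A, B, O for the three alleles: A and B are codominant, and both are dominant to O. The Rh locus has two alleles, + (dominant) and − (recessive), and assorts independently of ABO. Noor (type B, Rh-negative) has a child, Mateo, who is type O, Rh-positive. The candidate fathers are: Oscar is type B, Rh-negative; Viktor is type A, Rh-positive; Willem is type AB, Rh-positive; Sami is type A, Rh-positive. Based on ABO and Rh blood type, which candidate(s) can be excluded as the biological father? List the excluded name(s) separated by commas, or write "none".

A candidate is excluded only if no genotype consistent with his phenotype could produce a type O, Rh-positive child with a type B, Rh-negative mother.
Oscar (type B, Rh-): no genotype consistent with that phenotype can produce a type-O Rh+ child with a type-B mother.
Willem (type AB, Rh+): no genotype consistent with that phenotype can produce a type-O Rh+ child with a type-B mother.

Oscar, Willem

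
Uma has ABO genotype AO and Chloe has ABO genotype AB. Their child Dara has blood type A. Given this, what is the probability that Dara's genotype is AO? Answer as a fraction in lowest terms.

1/2

Cross AO × AB → 1/4 AA, 1/4 AB, 1/4 AO, 1/4 BO.
Type-A genotypes among offspring: AA (1/4), AO (1/4); total 1/2.
P(AO | type A) = (1/4) / (1/2) = 1/2.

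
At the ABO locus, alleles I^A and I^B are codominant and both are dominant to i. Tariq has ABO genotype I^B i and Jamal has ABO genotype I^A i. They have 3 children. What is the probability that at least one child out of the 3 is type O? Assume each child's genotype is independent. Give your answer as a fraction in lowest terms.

ABO cross I^B i × I^A i → 1/4 O, 1/4 A, 1/4 B, 1/4 AB.
So P(type O) = 1/4 per child.
P(none) = (3/4)^3 = 27/64; P(at least one) = 1 − 27/64 = 37/64.

37/64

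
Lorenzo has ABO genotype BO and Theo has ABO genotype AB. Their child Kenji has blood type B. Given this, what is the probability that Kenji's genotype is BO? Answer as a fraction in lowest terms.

Cross BO × AB → 1/4 AB, 1/4 AO, 1/4 BB, 1/4 BO.
Type-B genotypes among offspring: BB (1/4), BO (1/4); total 1/2.
P(BO | type B) = (1/4) / (1/2) = 1/2.

1/2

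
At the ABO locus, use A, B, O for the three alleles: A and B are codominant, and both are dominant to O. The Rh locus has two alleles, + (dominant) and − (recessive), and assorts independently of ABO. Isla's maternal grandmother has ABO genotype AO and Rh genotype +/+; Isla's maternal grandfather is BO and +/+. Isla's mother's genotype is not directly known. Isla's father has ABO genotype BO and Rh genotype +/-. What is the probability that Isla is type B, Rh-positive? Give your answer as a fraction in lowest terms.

1/2

Isla's mother's ABO genotype from AO × BO: 1/4 AB, 1/4 AO, 1/4 BO, 1/4 OO.
Crossing each possibility with the father BO and summing P(type B): 1/4·1/2 + 1/4·1/4 + 1/4·3/4 + 1/4·1/2 = 1/2.
Similarly for Rh via the mother's Rh distribution: P(Rh+) = 1.
Independent loci: 1/2 × 1 = 1/2.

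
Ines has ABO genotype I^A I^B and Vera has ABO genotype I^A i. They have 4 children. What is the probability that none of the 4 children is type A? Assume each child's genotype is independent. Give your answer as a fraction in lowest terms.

1/16

ABO cross I^A I^B × I^A i → 1/2 A, 1/4 B, 1/4 AB.
So P(type A) = 1/2 per child.
P(not type A) = 1/2 for one child; (1/2)^4 = 1/16.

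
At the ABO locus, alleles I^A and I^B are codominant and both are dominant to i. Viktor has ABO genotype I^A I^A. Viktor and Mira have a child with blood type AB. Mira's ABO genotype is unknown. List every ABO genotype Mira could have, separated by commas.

I^A I^B, I^B I^B, I^B i

For each candidate genotype of Mira, check whether crossing it with I^A I^A can produce every observed child phenotype.
  I^A I^A → possible child types {A} ✗
  I^A I^B → possible child types {A, AB} ✓
  I^A i → possible child types {A} ✗
  I^B I^B → possible child types {AB} ✓
  I^B i → possible child types {A, AB} ✓
  i i → possible child types {A} ✗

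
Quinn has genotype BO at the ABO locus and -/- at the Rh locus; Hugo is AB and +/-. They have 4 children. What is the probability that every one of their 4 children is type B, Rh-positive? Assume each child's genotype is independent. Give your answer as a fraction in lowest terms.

ABO cross BO × AB → 1/4 A, 1/2 B, 1/4 AB.
Rh cross -/- × +/- → 1/2 Rh+, 1/2 Rh-; so P(type B, Rh-positive) = 1/2 × 1/2 = 1/4 per child.
All 4 independent: (1/4)^4 = 1/256.

1/256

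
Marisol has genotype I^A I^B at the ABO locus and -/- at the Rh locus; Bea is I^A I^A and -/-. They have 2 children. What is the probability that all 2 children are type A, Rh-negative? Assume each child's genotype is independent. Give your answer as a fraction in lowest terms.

1/4

ABO cross I^A I^B × I^A I^A → 1/2 A, 1/2 AB.
Rh cross -/- × -/- → 1 Rh-; so P(type A, Rh-negative) = 1/2 × 1 = 1/2 per child.
All 2 independent: (1/2)^2 = 1/4.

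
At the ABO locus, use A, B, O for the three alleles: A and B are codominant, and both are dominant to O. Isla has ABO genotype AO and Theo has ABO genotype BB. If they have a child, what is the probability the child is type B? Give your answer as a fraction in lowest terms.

1/2

ABO cross AO × BB → offspring phenotypes: 1/2 B, 1/2 AB.
So P(type B) = 1/2.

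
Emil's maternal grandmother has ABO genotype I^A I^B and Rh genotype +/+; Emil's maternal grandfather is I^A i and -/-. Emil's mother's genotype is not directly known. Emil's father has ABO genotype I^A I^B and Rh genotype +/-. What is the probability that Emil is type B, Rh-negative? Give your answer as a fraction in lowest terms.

1/16

Emil's mother's ABO genotype from I^A I^B × I^A i: 1/4 I^A I^A, 1/4 I^A I^B, 1/4 I^A i, 1/4 I^B i.
Crossing each possibility with the father I^A I^B and summing P(type B): 1/4·0 + 1/4·1/4 + 1/4·1/4 + 1/4·1/2 = 1/4.
Similarly for Rh via the mother's Rh distribution: P(Rh-) = 1/4.
Independent loci: 1/4 × 1/4 = 1/16.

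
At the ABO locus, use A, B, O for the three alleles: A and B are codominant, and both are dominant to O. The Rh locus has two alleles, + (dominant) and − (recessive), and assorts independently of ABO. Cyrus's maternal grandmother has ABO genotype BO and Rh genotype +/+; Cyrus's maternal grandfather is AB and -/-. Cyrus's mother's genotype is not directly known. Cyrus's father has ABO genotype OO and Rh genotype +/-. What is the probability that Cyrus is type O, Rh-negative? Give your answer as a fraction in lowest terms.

Cyrus's mother's ABO genotype from BO × AB: 1/4 AB, 1/4 AO, 1/4 BB, 1/4 BO.
Crossing each possibility with the father OO and summing P(type O): 1/4·0 + 1/4·1/2 + 1/4·0 + 1/4·1/2 = 1/4.
Similarly for Rh via the mother's Rh distribution: P(Rh-) = 1/4.
Independent loci: 1/4 × 1/4 = 1/16.

1/16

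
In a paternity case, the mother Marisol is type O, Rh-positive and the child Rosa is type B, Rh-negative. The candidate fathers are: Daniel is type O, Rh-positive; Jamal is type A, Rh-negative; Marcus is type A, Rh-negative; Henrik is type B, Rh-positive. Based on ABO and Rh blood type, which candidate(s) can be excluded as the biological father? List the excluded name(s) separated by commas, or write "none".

Daniel, Jamal, Marcus

A candidate is excluded only if no genotype consistent with his phenotype could produce a type B, Rh-negative child with a type O, Rh-positive mother.
Daniel (type O, Rh+): no genotype consistent with that phenotype can produce a type-B Rh- child with a type-O mother.
Jamal (type A, Rh-): no genotype consistent with that phenotype can produce a type-B Rh- child with a type-O mother.
Marcus (type A, Rh-): no genotype consistent with that phenotype can produce a type-B Rh- child with a type-O mother.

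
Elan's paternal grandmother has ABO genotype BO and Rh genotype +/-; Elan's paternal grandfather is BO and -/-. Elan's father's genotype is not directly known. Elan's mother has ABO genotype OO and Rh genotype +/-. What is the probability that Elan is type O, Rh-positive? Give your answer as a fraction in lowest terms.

5/16

Elan's father's ABO genotype from BO × BO: 1/4 BB, 1/2 BO, 1/4 OO.
Crossing each possibility with the mother OO and summing P(type O): 1/4·0 + 1/2·1/2 + 1/4·1 = 1/2.
Similarly for Rh via the father's Rh distribution: P(Rh+) = 5/8.
Independent loci: 1/2 × 5/8 = 5/16.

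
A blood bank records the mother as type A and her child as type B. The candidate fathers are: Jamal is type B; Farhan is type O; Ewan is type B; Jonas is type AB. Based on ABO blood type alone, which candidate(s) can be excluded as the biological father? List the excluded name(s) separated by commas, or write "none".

A candidate is excluded only if no genotype consistent with his phenotype could produce a type B child with a type A mother.
Farhan (type O): no genotype consistent with that phenotype can produce a type-B child with a type-A mother.

Farhan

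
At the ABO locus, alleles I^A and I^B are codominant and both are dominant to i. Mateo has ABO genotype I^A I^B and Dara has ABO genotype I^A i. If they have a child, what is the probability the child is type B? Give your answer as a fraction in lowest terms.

1/4

ABO cross I^A I^B × I^A i → offspring phenotypes: 1/2 A, 1/4 B, 1/4 AB.
So P(type B) = 1/4.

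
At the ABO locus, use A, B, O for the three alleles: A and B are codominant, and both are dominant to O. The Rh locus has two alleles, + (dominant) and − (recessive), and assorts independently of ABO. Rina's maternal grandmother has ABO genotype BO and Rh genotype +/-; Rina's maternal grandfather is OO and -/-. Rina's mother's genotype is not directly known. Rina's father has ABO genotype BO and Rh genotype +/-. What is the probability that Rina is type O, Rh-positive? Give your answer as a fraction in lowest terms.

15/64

Rina's mother's ABO genotype from BO × OO: 1/2 BO, 1/2 OO.
Crossing each possibility with the father BO and summing P(type O): 1/2·1/4 + 1/2·1/2 = 3/8.
Similarly for Rh via the mother's Rh distribution: P(Rh+) = 5/8.
Independent loci: 3/8 × 5/8 = 15/64.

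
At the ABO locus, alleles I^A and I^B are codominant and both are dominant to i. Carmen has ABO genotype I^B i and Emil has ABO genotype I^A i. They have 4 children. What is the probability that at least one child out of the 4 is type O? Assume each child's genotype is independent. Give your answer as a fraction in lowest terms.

ABO cross I^B i × I^A i → 1/4 O, 1/4 A, 1/4 B, 1/4 AB.
So P(type O) = 1/4 per child.
P(none) = (3/4)^4 = 81/256; P(at least one) = 1 − 81/256 = 175/256.

175/256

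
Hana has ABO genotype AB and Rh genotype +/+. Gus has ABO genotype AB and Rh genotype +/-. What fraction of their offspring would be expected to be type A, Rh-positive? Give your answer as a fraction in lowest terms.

1/4

ABO cross AB × AB → offspring phenotypes: 1/4 A, 1/4 B, 1/2 AB.
Rh cross +/+ × +/- → 1 Rh+.
Independent loci: P(type A, Rh-positive) = 1/4 × 1 = 1/4.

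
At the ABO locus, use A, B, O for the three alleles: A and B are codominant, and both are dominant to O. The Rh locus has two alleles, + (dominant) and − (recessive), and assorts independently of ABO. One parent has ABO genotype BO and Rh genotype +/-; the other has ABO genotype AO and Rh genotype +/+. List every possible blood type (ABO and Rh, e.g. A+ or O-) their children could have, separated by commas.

O+, A+, B+, AB+

Gametes from BO × AO give offspring ABO genotypes AB, AO, BO, OO, i.e. phenotypes O, A, B, AB.
Rh cross +/- × +/+ → phenotypes Rh+.
Combining independently: O+, A+, B+, AB+.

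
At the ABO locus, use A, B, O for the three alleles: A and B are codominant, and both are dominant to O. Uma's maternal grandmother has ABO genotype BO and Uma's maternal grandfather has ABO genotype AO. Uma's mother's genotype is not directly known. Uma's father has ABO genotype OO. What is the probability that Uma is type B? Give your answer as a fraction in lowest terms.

Uma's mother's ABO genotype from BO × AO: 1/4 AB, 1/4 AO, 1/4 BO, 1/4 OO.
Crossing each possibility with the father OO and summing P(type B): 1/4·1/2 + 1/4·0 + 1/4·1/2 + 1/4·0 = 1/4.

1/4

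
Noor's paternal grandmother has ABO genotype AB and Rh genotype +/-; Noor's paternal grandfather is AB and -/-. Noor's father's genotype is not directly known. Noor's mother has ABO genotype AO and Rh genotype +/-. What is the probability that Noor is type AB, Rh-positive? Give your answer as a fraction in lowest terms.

Noor's father's ABO genotype from AB × AB: 1/4 AA, 1/2 AB, 1/4 BB.
Crossing each possibility with the mother AO and summing P(type AB): 1/4·0 + 1/2·1/4 + 1/4·1/2 = 1/4.
Similarly for Rh via the father's Rh distribution: P(Rh+) = 5/8.
Independent loci: 1/4 × 5/8 = 5/32.

5/32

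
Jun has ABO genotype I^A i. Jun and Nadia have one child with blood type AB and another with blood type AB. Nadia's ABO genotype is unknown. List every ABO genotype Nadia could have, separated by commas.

For each candidate genotype of Nadia, check whether crossing it with I^A i can produce every observed child phenotype.
  I^A I^A → possible child types {A} ✗
  I^A I^B → possible child types {A, B, AB} ✓
  I^A i → possible child types {O, A} ✗
  I^B I^B → possible child types {B, AB} ✓
  I^B i → possible child types {O, A, B, AB} ✓
  i i → possible child types {O, A} ✗

I^A I^B, I^B I^B, I^B i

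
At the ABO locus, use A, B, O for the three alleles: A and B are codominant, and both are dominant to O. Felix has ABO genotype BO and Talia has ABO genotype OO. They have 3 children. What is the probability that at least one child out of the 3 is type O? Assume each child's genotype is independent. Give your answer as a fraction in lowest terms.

7/8

ABO cross BO × OO → 1/2 O, 1/2 B.
So P(type O) = 1/2 per child.
P(none) = (1/2)^3 = 1/8; P(at least one) = 1 − 1/8 = 7/8.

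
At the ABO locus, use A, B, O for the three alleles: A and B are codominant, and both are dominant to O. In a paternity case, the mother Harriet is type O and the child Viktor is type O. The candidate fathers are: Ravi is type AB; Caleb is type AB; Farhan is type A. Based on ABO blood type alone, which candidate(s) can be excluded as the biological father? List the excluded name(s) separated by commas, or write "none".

Ravi, Caleb

A candidate is excluded only if no genotype consistent with his phenotype could produce a type O child with a type O mother.
Ravi (type AB): no genotype consistent with that phenotype can produce a type-O child with a type-O mother.
Caleb (type AB): no genotype consistent with that phenotype can produce a type-O child with a type-O mother.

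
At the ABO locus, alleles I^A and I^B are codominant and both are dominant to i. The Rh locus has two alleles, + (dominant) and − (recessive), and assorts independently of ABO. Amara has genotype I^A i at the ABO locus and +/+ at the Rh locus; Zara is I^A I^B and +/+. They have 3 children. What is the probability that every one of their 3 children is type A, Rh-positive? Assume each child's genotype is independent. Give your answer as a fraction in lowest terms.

ABO cross I^A i × I^A I^B → 1/2 A, 1/4 B, 1/4 AB.
Rh cross +/+ × +/+ → 1 Rh+; so P(type A, Rh-positive) = 1/2 × 1 = 1/2 per child.
All 3 independent: (1/2)^3 = 1/8.

1/8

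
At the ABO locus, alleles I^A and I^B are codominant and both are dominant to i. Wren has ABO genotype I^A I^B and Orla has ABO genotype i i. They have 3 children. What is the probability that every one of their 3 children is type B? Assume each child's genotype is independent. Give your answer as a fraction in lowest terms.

1/8

ABO cross I^A I^B × i i → 1/2 A, 1/2 B.
So P(type B) = 1/2 per child.
All 3 independent: (1/2)^3 = 1/8.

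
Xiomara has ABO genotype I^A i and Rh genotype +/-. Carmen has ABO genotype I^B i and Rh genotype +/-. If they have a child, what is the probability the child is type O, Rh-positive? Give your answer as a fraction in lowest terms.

3/16

ABO cross I^A i × I^B i → offspring phenotypes: 1/4 O, 1/4 A, 1/4 B, 1/4 AB.
Rh cross +/- × +/- → 3/4 Rh+, 1/4 Rh-.
Independent loci: P(type O, Rh-positive) = 1/4 × 3/4 = 3/16.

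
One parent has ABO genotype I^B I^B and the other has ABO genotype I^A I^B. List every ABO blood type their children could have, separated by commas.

B, AB

Gametes from I^B I^B × I^A I^B give offspring ABO genotypes I^A I^B, I^B I^B, i.e. phenotypes B, AB.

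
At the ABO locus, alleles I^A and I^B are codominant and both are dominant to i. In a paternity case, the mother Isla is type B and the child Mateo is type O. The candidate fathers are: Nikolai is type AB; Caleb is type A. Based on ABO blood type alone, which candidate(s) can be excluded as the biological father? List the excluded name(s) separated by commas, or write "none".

A candidate is excluded only if no genotype consistent with his phenotype could produce a type O child with a type B mother.
Nikolai (type AB): no genotype consistent with that phenotype can produce a type-O child with a type-B mother.

Nikolai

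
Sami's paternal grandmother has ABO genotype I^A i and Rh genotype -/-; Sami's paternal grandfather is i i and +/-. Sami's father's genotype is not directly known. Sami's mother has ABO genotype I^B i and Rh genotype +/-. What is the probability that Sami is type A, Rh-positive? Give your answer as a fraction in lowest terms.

Sami's father's ABO genotype from I^A i × i i: 1/2 I^A i, 1/2 i i.
Crossing each possibility with the mother I^B i and summing P(type A): 1/2·1/4 + 1/2·0 = 1/8.
Similarly for Rh via the father's Rh distribution: P(Rh+) = 5/8.
Independent loci: 1/8 × 5/8 = 5/64.

5/64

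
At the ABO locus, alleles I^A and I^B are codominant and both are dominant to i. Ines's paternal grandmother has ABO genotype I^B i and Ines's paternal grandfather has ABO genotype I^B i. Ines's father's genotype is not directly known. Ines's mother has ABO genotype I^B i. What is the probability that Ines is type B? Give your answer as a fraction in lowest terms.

Ines's father's ABO genotype from I^B i × I^B i: 1/4 I^B I^B, 1/2 I^B i, 1/4 i i.
Crossing each possibility with the mother I^B i and summing P(type B): 1/4·1 + 1/2·3/4 + 1/4·1/2 = 3/4.

3/4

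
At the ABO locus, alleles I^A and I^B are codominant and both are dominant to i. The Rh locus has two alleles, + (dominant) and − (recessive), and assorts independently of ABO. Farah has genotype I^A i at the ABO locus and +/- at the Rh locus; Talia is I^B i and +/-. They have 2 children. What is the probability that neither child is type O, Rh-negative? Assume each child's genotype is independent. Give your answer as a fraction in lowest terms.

225/256

ABO cross I^A i × I^B i → 1/4 O, 1/4 A, 1/4 B, 1/4 AB.
Rh cross +/- × +/- → 3/4 Rh+, 1/4 Rh-; so P(type O, Rh-negative) = 1/4 × 1/4 = 1/16 per child.
P(not type O, Rh-negative) = 15/16 for one child; (15/16)^2 = 225/256.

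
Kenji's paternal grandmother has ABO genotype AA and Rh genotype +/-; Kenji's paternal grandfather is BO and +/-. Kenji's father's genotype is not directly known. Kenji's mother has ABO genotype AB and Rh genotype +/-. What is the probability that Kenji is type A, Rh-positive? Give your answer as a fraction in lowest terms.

Kenji's father's ABO genotype from AA × BO: 1/2 AB, 1/2 AO.
Crossing each possibility with the mother AB and summing P(type A): 1/2·1/4 + 1/2·1/2 = 3/8.
Similarly for Rh via the father's Rh distribution: P(Rh+) = 3/4.
Independent loci: 3/8 × 3/4 = 9/32.

9/32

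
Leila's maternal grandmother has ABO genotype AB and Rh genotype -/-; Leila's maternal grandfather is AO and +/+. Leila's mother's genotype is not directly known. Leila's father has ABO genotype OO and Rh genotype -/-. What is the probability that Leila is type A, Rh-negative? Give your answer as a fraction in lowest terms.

Leila's mother's ABO genotype from AB × AO: 1/4 AA, 1/4 AB, 1/4 AO, 1/4 BO.
Crossing each possibility with the father OO and summing P(type A): 1/4·1 + 1/4·1/2 + 1/4·1/2 + 1/4·0 = 1/2.
Similarly for Rh via the mother's Rh distribution: P(Rh-) = 1/2.
Independent loci: 1/2 × 1/2 = 1/4.

1/4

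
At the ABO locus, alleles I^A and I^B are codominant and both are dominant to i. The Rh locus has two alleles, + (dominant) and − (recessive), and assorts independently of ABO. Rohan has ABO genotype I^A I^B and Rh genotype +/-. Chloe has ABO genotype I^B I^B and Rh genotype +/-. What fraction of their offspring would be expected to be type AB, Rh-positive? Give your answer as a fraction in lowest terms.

3/8

ABO cross I^A I^B × I^B I^B → offspring phenotypes: 1/2 B, 1/2 AB.
Rh cross +/- × +/- → 3/4 Rh+, 1/4 Rh-.
Independent loci: P(type AB, Rh-positive) = 1/2 × 3/4 = 3/8.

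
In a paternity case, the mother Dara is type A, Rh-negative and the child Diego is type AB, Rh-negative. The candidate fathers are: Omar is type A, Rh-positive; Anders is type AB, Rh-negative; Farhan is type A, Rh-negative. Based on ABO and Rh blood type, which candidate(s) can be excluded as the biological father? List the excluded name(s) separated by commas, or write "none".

Omar, Farhan

A candidate is excluded only if no genotype consistent with his phenotype could produce a type AB, Rh-negative child with a type A, Rh-negative mother.
Omar (type A, Rh+): no genotype consistent with that phenotype can produce a type-AB Rh- child with a type-A mother.
Farhan (type A, Rh-): no genotype consistent with that phenotype can produce a type-AB Rh- child with a type-A mother.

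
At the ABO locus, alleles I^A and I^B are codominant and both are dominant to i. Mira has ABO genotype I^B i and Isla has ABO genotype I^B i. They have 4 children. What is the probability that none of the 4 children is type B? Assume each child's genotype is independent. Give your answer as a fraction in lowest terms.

1/256

ABO cross I^B i × I^B i → 1/4 O, 3/4 B.
So P(type B) = 3/4 per child.
P(not type B) = 1/4 for one child; (1/4)^4 = 1/256.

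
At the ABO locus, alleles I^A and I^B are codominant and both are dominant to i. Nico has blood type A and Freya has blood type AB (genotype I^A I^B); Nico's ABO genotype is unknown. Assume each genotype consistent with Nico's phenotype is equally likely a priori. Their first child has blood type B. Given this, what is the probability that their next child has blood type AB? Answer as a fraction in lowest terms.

Possible genotypes: Nico ∈ {I^A I^A, I^A i}; Freya ∈ {I^A I^B}.
Weight each parental genotype pair by prior × P(type-B child):
  I^A i × I^A I^B: posterior weight 1; P(next child type AB) = 1/4.
Weighted sum = 1/4.

1/4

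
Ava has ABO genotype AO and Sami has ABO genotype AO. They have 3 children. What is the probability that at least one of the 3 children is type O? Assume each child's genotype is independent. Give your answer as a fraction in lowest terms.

ABO cross AO × AO → 1/4 O, 3/4 A.
So P(type O) = 1/4 per child.
P(none) = (3/4)^3 = 27/64; P(at least one) = 1 − 27/64 = 37/64.

37/64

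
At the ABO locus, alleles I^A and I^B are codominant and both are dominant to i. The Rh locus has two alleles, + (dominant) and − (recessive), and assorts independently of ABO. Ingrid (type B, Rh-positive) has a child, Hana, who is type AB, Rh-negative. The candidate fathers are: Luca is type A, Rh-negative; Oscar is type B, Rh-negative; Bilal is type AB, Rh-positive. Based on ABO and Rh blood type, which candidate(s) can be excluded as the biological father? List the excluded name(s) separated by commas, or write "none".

A candidate is excluded only if no genotype consistent with his phenotype could produce a type AB, Rh-negative child with a type B, Rh-positive mother.
Oscar (type B, Rh-): no genotype consistent with that phenotype can produce a type-AB Rh- child with a type-B mother.

Oscar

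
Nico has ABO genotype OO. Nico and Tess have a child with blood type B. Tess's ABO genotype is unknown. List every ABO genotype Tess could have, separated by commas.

AB, BB, BO

For each candidate genotype of Tess, check whether crossing it with OO can produce every observed child phenotype.
  AA → possible child types {A} ✗
  AB → possible child types {A, B} ✓
  AO → possible child types {O, A} ✗
  BB → possible child types {B} ✓
  BO → possible child types {O, B} ✓
  OO → possible child types {O} ✗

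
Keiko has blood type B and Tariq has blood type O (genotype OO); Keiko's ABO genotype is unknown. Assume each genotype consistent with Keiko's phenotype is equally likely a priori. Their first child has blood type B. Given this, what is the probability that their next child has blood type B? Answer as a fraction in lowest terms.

5/6

Possible genotypes: Keiko ∈ {BB, BO}; Tariq ∈ {OO}.
Weight each parental genotype pair by prior × P(type-B child):
  BB × OO: posterior weight 2/3; P(next child type B) = 1.
  BO × OO: posterior weight 1/3; P(next child type B) = 1/2.
Weighted sum = 5/6.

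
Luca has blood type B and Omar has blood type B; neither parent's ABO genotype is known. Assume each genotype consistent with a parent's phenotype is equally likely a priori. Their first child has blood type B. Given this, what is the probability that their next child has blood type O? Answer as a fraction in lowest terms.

Possible genotypes: Luca ∈ {I^B I^B, I^B i}; Omar ∈ {I^B I^B, I^B i}.
Weight each parental genotype pair by prior × P(type-B child):
  I^B I^B × I^B I^B: posterior weight 4/15; P(next child type O) = 0.
  I^B I^B × I^B i: posterior weight 4/15; P(next child type O) = 0.
  I^B i × I^B I^B: posterior weight 4/15; P(next child type O) = 0.
  I^B i × I^B i: posterior weight 1/5; P(next child type O) = 1/4.
Weighted sum = 1/20.

1/20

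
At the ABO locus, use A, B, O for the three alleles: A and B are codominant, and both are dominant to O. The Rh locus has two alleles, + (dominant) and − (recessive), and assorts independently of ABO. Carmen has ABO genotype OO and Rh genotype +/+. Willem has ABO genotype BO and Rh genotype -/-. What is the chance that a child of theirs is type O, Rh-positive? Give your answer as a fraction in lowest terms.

ABO cross OO × BO → offspring phenotypes: 1/2 O, 1/2 B.
Rh cross +/+ × -/- → 1 Rh+.
Independent loci: P(type O, Rh-positive) = 1/2 × 1 = 1/2.

1/2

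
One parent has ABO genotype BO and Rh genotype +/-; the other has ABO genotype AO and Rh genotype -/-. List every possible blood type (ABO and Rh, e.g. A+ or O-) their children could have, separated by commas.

O+, O-, A+, A-, B+, B-, AB+, AB-

Gametes from BO × AO give offspring ABO genotypes AB, AO, BO, OO, i.e. phenotypes O, A, B, AB.
Rh cross +/- × -/- → phenotypes Rh+, Rh-.
Combining independently: O+, O-, A+, A-, B+, B-, AB+, AB-.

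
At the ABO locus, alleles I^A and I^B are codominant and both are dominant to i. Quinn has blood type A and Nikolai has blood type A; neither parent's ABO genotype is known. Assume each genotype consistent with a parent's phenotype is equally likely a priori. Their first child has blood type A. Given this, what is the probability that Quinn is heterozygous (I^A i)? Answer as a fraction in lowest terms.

7/15

Possible genotypes: Quinn ∈ {I^A I^A, I^A i}; Nikolai ∈ {I^A I^A, I^A i}.
Weight each parental genotype pair by prior × P(type-A child):
  I^A I^A × I^A I^A: posterior weight 4/15.
  I^A I^A × I^A i: posterior weight 4/15.
  I^A i × I^A I^A: posterior weight 4/15.
  I^A i × I^A i: posterior weight 1/5.
Sum the posterior weight over pairs where Quinn is I^A i: 7/15.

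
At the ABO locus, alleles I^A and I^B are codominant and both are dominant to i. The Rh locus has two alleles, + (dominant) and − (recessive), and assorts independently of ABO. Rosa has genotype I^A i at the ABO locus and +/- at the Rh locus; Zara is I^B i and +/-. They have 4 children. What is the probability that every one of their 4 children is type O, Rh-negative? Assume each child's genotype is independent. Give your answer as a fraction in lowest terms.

1/65536

ABO cross I^A i × I^B i → 1/4 O, 1/4 A, 1/4 B, 1/4 AB.
Rh cross +/- × +/- → 3/4 Rh+, 1/4 Rh-; so P(type O, Rh-negative) = 1/4 × 1/4 = 1/16 per child.
All 4 independent: (1/16)^4 = 1/65536.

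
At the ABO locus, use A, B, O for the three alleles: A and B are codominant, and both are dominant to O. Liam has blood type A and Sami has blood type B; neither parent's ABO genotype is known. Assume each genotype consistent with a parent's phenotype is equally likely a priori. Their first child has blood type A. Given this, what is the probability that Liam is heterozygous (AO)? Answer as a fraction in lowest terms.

Possible genotypes: Liam ∈ {AA, AO}; Sami ∈ {BB, BO}.
Weight each parental genotype pair by prior × P(type-A child):
  AA × BO: posterior weight 2/3.
  AO × BO: posterior weight 1/3.
Sum the posterior weight over pairs where Liam is AO: 1/3.

1/3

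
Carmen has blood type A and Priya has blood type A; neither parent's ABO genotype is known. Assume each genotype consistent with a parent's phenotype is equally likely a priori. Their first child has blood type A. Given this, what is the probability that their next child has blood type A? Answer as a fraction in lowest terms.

19/20

Possible genotypes: Carmen ∈ {AA, AO}; Priya ∈ {AA, AO}.
Weight each parental genotype pair by prior × P(type-A child):
  AA × AA: posterior weight 4/15; P(next child type A) = 1.
  AA × AO: posterior weight 4/15; P(next child type A) = 1.
  AO × AA: posterior weight 4/15; P(next child type A) = 1.
  AO × AO: posterior weight 1/5; P(next child type A) = 3/4.
Weighted sum = 19/20.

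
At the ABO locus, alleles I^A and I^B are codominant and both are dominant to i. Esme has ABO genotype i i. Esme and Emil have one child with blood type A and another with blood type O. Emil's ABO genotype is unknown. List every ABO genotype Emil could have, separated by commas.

For each candidate genotype of Emil, check whether crossing it with i i can produce every observed child phenotype.
  I^A I^A → possible child types {A} ✗
  I^A I^B → possible child types {A, B} ✗
  I^A i → possible child types {O, A} ✓
  I^B I^B → possible child types {B} ✗
  I^B i → possible child types {O, B} ✗
  i i → possible child types {O} ✗

I^A i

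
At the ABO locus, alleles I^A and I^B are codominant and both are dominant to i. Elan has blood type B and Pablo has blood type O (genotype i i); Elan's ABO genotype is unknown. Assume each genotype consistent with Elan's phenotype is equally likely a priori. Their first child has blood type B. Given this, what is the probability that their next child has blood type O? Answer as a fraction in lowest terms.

1/6

Possible genotypes: Elan ∈ {I^B I^B, I^B i}; Pablo ∈ {i i}.
Weight each parental genotype pair by prior × P(type-B child):
  I^B I^B × i i: posterior weight 2/3; P(next child type O) = 0.
  I^B i × i i: posterior weight 1/3; P(next child type O) = 1/2.
Weighted sum = 1/6.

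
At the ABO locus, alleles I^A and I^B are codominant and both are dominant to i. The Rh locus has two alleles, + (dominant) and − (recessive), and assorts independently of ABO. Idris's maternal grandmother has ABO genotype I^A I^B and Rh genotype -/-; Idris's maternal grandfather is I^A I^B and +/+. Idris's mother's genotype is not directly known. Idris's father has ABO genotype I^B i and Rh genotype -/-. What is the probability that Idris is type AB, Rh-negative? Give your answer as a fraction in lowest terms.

Idris's mother's ABO genotype from I^A I^B × I^A I^B: 1/4 I^A I^A, 1/2 I^A I^B, 1/4 I^B I^B.
Crossing each possibility with the father I^B i and summing P(type AB): 1/4·1/2 + 1/2·1/4 + 1/4·0 = 1/4.
Similarly for Rh via the mother's Rh distribution: P(Rh-) = 1/2.
Independent loci: 1/4 × 1/2 = 1/8.

1/8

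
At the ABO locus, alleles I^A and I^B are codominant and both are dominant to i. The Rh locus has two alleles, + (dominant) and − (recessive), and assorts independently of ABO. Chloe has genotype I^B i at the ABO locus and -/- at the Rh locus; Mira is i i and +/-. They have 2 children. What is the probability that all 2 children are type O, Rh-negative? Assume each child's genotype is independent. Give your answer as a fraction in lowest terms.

ABO cross I^B i × i i → 1/2 O, 1/2 B.
Rh cross -/- × +/- → 1/2 Rh+, 1/2 Rh-; so P(type O, Rh-negative) = 1/2 × 1/2 = 1/4 per child.
All 2 independent: (1/4)^2 = 1/16.

1/16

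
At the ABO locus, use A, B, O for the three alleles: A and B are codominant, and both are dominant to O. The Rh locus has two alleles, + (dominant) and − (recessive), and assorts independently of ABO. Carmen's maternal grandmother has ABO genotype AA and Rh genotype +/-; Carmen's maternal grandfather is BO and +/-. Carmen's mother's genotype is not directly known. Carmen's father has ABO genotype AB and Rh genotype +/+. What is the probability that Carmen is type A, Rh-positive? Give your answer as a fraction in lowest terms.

3/8

Carmen's mother's ABO genotype from AA × BO: 1/2 AB, 1/2 AO.
Crossing each possibility with the father AB and summing P(type A): 1/2·1/4 + 1/2·1/2 = 3/8.
Similarly for Rh via the mother's Rh distribution: P(Rh+) = 1.
Independent loci: 3/8 × 1 = 3/8.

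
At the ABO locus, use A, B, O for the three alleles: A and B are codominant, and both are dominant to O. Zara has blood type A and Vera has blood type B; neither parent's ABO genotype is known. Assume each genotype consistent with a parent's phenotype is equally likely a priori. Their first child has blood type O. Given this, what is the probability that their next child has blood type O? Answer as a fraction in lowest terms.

1/4

Possible genotypes: Zara ∈ {AA, AO}; Vera ∈ {BB, BO}.
Weight each parental genotype pair by prior × P(type-O child):
  AO × BO: posterior weight 1; P(next child type O) = 1/4.
Weighted sum = 1/4.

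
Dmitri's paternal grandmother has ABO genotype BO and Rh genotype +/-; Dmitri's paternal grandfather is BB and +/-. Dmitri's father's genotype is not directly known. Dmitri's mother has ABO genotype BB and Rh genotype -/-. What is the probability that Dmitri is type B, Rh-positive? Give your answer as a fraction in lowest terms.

1/2

Dmitri's father's ABO genotype from BO × BB: 1/2 BB, 1/2 BO.
Crossing each possibility with the mother BB and summing P(type B): 1/2·1 + 1/2·1 = 1.
Similarly for Rh via the father's Rh distribution: P(Rh+) = 1/2.
Independent loci: 1 × 1/2 = 1/2.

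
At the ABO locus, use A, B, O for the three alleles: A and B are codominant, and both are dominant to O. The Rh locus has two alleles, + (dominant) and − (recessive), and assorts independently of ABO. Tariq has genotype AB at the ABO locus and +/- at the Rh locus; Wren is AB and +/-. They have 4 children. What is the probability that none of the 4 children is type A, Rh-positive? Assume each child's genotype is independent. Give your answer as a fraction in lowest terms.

ABO cross AB × AB → 1/4 A, 1/4 B, 1/2 AB.
Rh cross +/- × +/- → 3/4 Rh+, 1/4 Rh-; so P(type A, Rh-positive) = 1/4 × 3/4 = 3/16 per child.
P(not type A, Rh-positive) = 13/16 for one child; (13/16)^4 = 28561/65536.

28561/65536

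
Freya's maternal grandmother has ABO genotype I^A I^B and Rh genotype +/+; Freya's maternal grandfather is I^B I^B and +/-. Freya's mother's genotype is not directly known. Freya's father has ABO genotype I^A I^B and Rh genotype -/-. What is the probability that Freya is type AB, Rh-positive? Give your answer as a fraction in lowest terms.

Freya's mother's ABO genotype from I^A I^B × I^B I^B: 1/2 I^A I^B, 1/2 I^B I^B.
Crossing each possibility with the father I^A I^B and summing P(type AB): 1/2·1/2 + 1/2·1/2 = 1/2.
Similarly for Rh via the mother's Rh distribution: P(Rh+) = 3/4.
Independent loci: 1/2 × 3/4 = 3/8.

3/8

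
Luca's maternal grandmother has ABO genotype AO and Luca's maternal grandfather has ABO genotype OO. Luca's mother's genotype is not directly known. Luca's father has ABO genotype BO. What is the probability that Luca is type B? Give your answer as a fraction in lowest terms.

Luca's mother's ABO genotype from AO × OO: 1/2 AO, 1/2 OO.
Crossing each possibility with the father BO and summing P(type B): 1/2·1/4 + 1/2·1/2 = 3/8.

3/8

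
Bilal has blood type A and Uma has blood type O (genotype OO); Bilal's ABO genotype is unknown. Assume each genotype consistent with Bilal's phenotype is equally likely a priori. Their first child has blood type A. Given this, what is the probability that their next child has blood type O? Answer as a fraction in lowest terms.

1/6

Possible genotypes: Bilal ∈ {AA, AO}; Uma ∈ {OO}.
Weight each parental genotype pair by prior × P(type-A child):
  AA × OO: posterior weight 2/3; P(next child type O) = 0.
  AO × OO: posterior weight 1/3; P(next child type O) = 1/2.
Weighted sum = 1/6.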